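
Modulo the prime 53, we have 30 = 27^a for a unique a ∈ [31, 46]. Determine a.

Compute 27^31 mod 53 = 48, then multiply by 27 repeatedly:
  27^31=48  27^32=24  27^33=12  27^34=6  27^35=3
  27^36=28  27^37=14  27^38=7  27^39=30
Found 30 at exponent 39.

39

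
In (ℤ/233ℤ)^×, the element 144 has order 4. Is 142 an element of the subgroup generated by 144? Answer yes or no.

no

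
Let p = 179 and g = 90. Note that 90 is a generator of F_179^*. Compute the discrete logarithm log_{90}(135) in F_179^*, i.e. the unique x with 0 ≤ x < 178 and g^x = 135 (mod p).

72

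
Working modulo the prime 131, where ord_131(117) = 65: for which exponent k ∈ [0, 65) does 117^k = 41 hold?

8

Successive powers of 117 modulo 131:
  117^0=1  117^1=117  117^2=65  117^3=7  117^4=33  117^5=62
  117^6=49  117^7=100  117^8=41
So 117^8 ≡ 41 (mod 131), giving k = 8.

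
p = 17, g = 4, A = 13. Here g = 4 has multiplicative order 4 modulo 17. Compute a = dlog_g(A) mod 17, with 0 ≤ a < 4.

Successive powers of 4 modulo 17:
  4^0=1  4^1=4  4^2=16  4^3=13
So 4^3 ≡ 13 (mod 17), giving a = 3.

3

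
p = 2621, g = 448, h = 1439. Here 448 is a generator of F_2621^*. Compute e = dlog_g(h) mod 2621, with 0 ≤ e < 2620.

648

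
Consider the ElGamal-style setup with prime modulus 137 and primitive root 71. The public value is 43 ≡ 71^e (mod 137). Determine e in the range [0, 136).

81

Baby-step giant-step with m = ceil(sqrt(136)) = 12.
Baby table (71^j mod 137 for j=0..11):
  0:1  1:71  2:109  3:67  4:99  5:42  6:105  7:57
  8:74  9:48  10:120  11:26
Giant step factor: 71^(-12) ≡ 78 (mod 137).
Scan 43·78^i mod 137 for i = 0, 1, …:
  i=0: 43   i=1: 66   i=2: 79   i=3: 134
  i=4: 40   i=5: 106   i=6: 48
Match at i=6, j=9: e = 6·12 + 9 = 81.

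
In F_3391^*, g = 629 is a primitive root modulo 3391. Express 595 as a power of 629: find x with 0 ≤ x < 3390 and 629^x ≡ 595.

Baby-step giant-step with m = ceil(sqrt(3390)) = 59.
Baby table (629^j mod 3391 for j=0..58):
  0:1  1:629  2:2285  3:2872  4:2476  5:935  6:1472  7:145
  8:3039  9:2398  10:2738  11:2965  12:3326  13:3198  14:679  15:3216
  16:1828  17:263  18:2659  19:748  20:2534  21:116  22:1753  23:562
  24:834  25:2372  26:3339  27:1202  28:3256  29:3251  30:106  31:2245
  32:1449  33:2633  34:1349  35:771  36:46  37:1806  38:3380  39:3254
  40:1993  41:2318  42:3283  43:3279  44:763  45:1796  46:481  47:750
  48:401  49:1295  50:715  51:2123  52:2704  53:1925  54:238  55:498
  56:1270  57:1945  58:2645
Giant step factor: 629^(-59) ≡ 3197 (mod 3391).
Scan 595·3197^i mod 3391 for i = 0, 1, …:
  i=0: 595   i=1: 3255   i=2: 2647   i=3: 1914
  i=4: 1694   i=5: 291   i=6: 1193   i=7: 2537
  i=8: 2908   i=9: 2145     …   i=22: 773
  i=23: 2633
Match at i=23, j=33: x = 23·59 + 33 = 1390.

1390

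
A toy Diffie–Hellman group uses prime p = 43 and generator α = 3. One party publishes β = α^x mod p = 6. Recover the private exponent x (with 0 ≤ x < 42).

28

Successive powers of 3 modulo 43:
  3^0=1  3^1=3  3^2=9  3^3=27  3^4=38  3^5=28
  3^6=41  3^7=37  3^8=25  3^9=32  3^10=10  3^11=30
  3^12=4  3^13=12  3^14=36  3^15=22  3^16=23  3^17=26
  3^18=35  3^19=19  3^20=14  3^21=42  3^22=40  3^23=34
  3^24=16  3^25=5  3^26=15  3^27=2  3^28=6
So 3^28 ≡ 6 (mod 43), giving x = 28.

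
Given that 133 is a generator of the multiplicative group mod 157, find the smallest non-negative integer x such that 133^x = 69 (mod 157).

67

Baby-step giant-step with m = ceil(sqrt(156)) = 13.
Baby table (133^j mod 157 for j=0..12):
  0:1  1:133  2:105  3:149  4:35  5:102  6:64  7:34
  8:126  9:116  10:42  11:91  12:14
Giant step factor: 133^(-13) ≡ 107 (mod 157).
Scan 69·107^i mod 157 for i = 0, 1, …:
  i=0: 69   i=1: 4   i=2: 114   i=3: 109
  i=4: 45   i=5: 105
Match at i=5, j=2: x = 5·13 + 2 = 67.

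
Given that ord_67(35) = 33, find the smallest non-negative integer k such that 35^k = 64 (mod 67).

21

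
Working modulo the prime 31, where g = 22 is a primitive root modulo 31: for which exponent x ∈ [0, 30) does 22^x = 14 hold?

Successive powers of 22 modulo 31:
  22^0=1  22^1=22  22^2=19  22^3=15  22^4=20  22^5=6
  22^6=8  22^7=21  22^8=28  22^9=27  22^10=5  22^11=17
  22^12=2  22^13=13  22^14=7  22^15=30  22^16=9  22^17=12
  22^18=16  22^19=11  22^20=25  22^21=23  22^22=10  22^23=3
  22^24=4  22^25=26  22^26=14
So 22^26 ≡ 14 (mod 31), giving x = 26.

26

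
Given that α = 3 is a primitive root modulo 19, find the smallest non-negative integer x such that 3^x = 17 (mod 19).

Successive powers of 3 modulo 19:
  3^0=1  3^1=3  3^2=9  3^3=8  3^4=5  3^5=15
  3^6=7  3^7=2  3^8=6  3^9=18  3^10=16  3^11=10
  3^12=11  3^13=14  3^14=4  3^15=12  3^16=17
So 3^16 ≡ 17 (mod 19), giving x = 16.

16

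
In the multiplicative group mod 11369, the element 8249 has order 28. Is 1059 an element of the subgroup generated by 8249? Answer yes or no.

no

1059 ∈ ⟨8249⟩ iff 1059^28 ≡ 1 (mod 11369), since |⟨8249⟩| = 28.
1059^28 mod 11369 = 10487.
Since 10487 ≠ 1, 1059 does not lie in the subgroup.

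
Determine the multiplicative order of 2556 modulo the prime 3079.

1539

The order of 2556 must divide p − 1 = 3078 = 2 · 3^4 · 19.
Divisors: 1, 2, 3, 6, 9, 18, 19, 27, 38, 54, 57, 81, 114, 162, 171, 342, 513, 1026, 1539, 3078.
Check each in increasing order: 2556^1 ≡ 2556;  2556^2 ≡ 2577;  2556^3 ≡ 831;  2556^6 ≡ 865;  2556^9 ≡ 1408;  2556^18 ≡ 2667;  2556^19 ≡ 3025;  2556^27 ≡ 1835;  2556^38 ≡ 2916;  2556^54 ≡ 1878;  2556^57 ≡ 2644;  2556^81 ≡ 729;  2556^114 ≡ 1406;  2556^162 ≡ 1853;  2556^171 ≡ 1111;  2556^342 ≡ 2721;  2556^513 ≡ 2532;  2556^1026 ≡ 546;  2556^1539 ≡ 1.
Smallest exponent giving 1 is 1539.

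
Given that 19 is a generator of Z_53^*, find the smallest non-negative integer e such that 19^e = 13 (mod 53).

40

Baby-step giant-step with m = ceil(sqrt(52)) = 8.
Baby table (19^j mod 53 for j=0..7):
  0:1  1:19  2:43  3:22  4:47  5:45  6:7  7:27
Giant step factor: 19^(-8) ≡ 28 (mod 53).
Scan 13·28^i mod 53 for i = 0, 1, …:
  i=0: 13   i=1: 46   i=2: 16   i=3: 24
  i=4: 36   i=5: 1
Match at i=5, j=0: e = 5·8 + 0 = 40.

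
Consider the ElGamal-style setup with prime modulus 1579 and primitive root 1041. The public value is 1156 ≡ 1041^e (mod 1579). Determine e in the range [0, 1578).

880

Baby-step giant-step with m = ceil(sqrt(1578)) = 40.
Baby table (1041^j mod 1579 for j=0..39):
  0:1  1:1041  2:487  3:108  4:319  5:489  6:611  7:1293
  8:705  9:1249  10:692  11:348  12:677  13:523  14:1267  15:482
  16:1219  17:1042  18:1528  19:595  20:427  21:808  22:1100  23:325
  24:419  25:375  26:362  27:1040  28:1025  29:1200  30:211  31:170
  32:122  33:682  34:991  35:544  36:1022  37:1235  38:329  39:1425
Giant step factor: 1041^(-40) ≡ 1284 (mod 1579).
Scan 1156·1284^i mod 1579 for i = 0, 1, …:
  i=0: 1156   i=1: 44   i=2: 1231   i=3: 25
  i=4: 520   i=5: 1342   i=6: 439   i=7: 1552
  i=8: 70   i=9: 1456     …   i=21: 744
  i=22: 1
Match at i=22, j=0: e = 22·40 + 0 = 880.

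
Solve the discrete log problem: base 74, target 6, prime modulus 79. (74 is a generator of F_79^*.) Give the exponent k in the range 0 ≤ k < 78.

Baby-step giant-step with m = ceil(sqrt(78)) = 9.
Baby table (74^j mod 79 for j=0..8):
  0:1  1:74  2:25  3:33  4:72  5:35  6:62  7:6
  8:49
Giant step factor: 74^(-9) ≡ 69 (mod 79).
Scan 6·69^i mod 79 for i = 0, 1, …:
  i=0: 6
Match at i=0, j=7: k = 0·9 + 7 = 7.

7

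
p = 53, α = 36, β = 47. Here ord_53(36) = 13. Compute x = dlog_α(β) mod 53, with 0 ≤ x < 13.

Successive powers of 36 modulo 53:
  36^0=1  36^1=36  36^2=24  36^3=16  36^4=46  36^5=13
  36^6=44  36^7=47
So 36^7 ≡ 47 (mod 53), giving x = 7.

7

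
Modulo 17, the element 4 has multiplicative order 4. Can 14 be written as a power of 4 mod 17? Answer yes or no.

no

⟨4⟩ has order 4; its elements mod 17 are {1, 4, 13, 16}.
14 is not in this set.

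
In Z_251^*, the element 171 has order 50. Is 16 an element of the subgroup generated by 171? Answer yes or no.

16 ∈ ⟨171⟩ iff 16^50 ≡ 1 (mod 251), since |⟨171⟩| = 50.
16^50 mod 251 = 1.
Since 1 = 1, 16 lies in the subgroup.

yes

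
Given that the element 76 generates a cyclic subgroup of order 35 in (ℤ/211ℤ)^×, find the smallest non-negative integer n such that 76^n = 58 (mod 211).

Successive powers of 76 modulo 211:
  76^0=1  76^1=76  76^2=79  76^3=96  76^4=122  76^5=199
  76^6=143  76^7=107  76^8=114  76^9=13  76^10=144  76^11=183
  76^12=193  76^13=109  76^14=55  76^15=171  76^16=125  76^17=5
  76^18=169  76^19=184  76^20=58
So 76^20 ≡ 58 (mod 211), giving n = 20.

20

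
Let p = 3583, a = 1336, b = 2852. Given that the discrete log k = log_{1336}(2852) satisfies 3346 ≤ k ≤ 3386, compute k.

3378

Compute 1336^3346 mod 3583 = 2167, then multiply by 1336 repeatedly:
  1336^3346=2167  1336^3347=48  1336^3348=3217  1336^3349=1895  1336^3350=2122
  1336^3351=839  1336^3352=3008  1336^3353=2145  1336^3354=2903  1336^3355=1602
  1336^3356=1221  1336^3357=991  1336^3358=1849  1336^3359=1577  1336^3360=68
  1336^3361=1273  1336^3362=2386  1336^3363=2409  1336^3364=890  1336^3365=3067
  1336^3366=2143  1336^3367=231  1336^3368=478  1336^3369=834  1336^3370=3494
  1336^3371=2918  1336^3372=144  1336^3373=2485  1336^3374=2102  1336^3375=2783
  1336^3376=2517  1336^3377=1858  1336^3378=2852
Found 2852 at exponent 3378.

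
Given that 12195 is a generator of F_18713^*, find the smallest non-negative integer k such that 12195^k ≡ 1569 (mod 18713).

4645

Baby-step giant-step with m = ceil(sqrt(18712)) = 137.
Baby table (12195^j mod 18713 for j=0..136):
  0:1  1:12195  2:5814  3:16886  4:6918  5:6806  6:7015  7:10802
  8:9583  9:2000  10:6961  11:7227  12:13748  13:7093  14:7649  15:13963
  16:9198  17:3888  18:14131  19:18241  20:7564  21:6603  22:1546  23:9479
  24:6204  25:1121  26:10105  27:5370  28:10363  29:7896  30:13335  31:4355
  32:1731  33:1281  34:15153  35:18673  36:17451  37:10709  38:16941  39:3975
  40:8455  41:95  42:17032  43:9653  44:13565  45:2255  46:10328  47:11470
  48:15688  49:12161  50:2870  51:6340  52:12897  53:14863  54:167  55:15561
  56:16575  57:13012  58:13813  59:13822  60:11299  61:7486  62:9756  63:15879
  64:2281  65:9277  66:12930  67:5612  68:4899  69:11409  70:1600  71:13054
  72:2039  73:14741  74:9417  75:17347  76:14913  77:11101  78:6853  79:77
  80:3365  81:17279  82:9025  83:8722  84:98  85:16191  86:8382  87:8084
  88:4296  89:12033  90:13802  91:10668  92:3484  93:8870  94:8510  95:15865
  96:18681  97:2733  98:1082  99:2325  100:3180  101:6764  102:76  103:9883
  104:11465  105:10852  106:1804  107:12005  108:9176  109:16293  110:17214  111:2296
  112:5072  113:6575  114:15633  115:15104  116:1221  117:13260  118:6667  119:14793
  120:7315  121:1554  122:13474  123:15290  124:5218  125:9310  126:3679  127:10344
  128:747  129:15147  130:1642  131:1280  132:2958  133:12859  134:565  135:3791
  136:10135
Giant step factor: 12195^(-137) ≡ 3798 (mod 18713).
Scan 1569·3798^i mod 18713 for i = 0, 1, …:
  i=0: 1569   i=1: 8328   i=2: 4774   i=3: 17468
  i=4: 5879   i=5: 3833   i=6: 17733   i=7: 1847
  i=8: 16244   i=9: 16664     …   i=32: 5904
  i=33: 5218
Match at i=33, j=124: k = 33·137 + 124 = 4645.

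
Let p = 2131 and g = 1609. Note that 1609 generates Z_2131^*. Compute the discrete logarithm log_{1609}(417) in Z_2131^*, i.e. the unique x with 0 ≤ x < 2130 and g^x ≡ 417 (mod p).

1292

Baby-step giant-step with m = ceil(sqrt(2130)) = 47.
Baby table (1609^j mod 2131 for j=0..46):
  0:1  1:1609  2:1847  3:1209  4:1809  5:1866  6:1946  7:675
  8:1396  9:90  10:2033  11:12  12:129  13:854  14:1722  15:398
  16:1082  17:2042  18:1707  19:1835  20:1080  21:955  22:144  23:1548
  24:1724  25:1485  26:514  27:198  28:1063  29:1305  30:710  31:174
  32:805  33:1728  34:1528  35:1509  36:772  37:1906  38:245  39:2101
  40:743  41:2127  42:2088  43:1136  44:1557  45:1288  46:1060
Giant step factor: 1609^(-47) ≡ 1293 (mod 2131).
Scan 417·1293^i mod 2131 for i = 0, 1, …:
  i=0: 417   i=1: 38   i=2: 121   i=3: 890
  i=4: 30   i=5: 432   i=6: 254   i=7: 248
  i=8: 1014   i=9: 537     …   i=26: 1173
  i=27: 1548
Match at i=27, j=23: x = 27·47 + 23 = 1292.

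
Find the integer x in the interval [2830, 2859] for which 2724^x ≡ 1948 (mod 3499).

Compute 2724^2830 mod 3499 = 2006, then multiply by 2724 repeatedly:
  2724^2830=2006  2724^2831=2405  2724^2832=1092  2724^2833=458  2724^2834=1948
Found 1948 at exponent 2834.

2834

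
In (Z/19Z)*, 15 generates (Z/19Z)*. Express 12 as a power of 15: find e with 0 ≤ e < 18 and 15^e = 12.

Successive powers of 15 modulo 19:
  15^0=1  15^1=15  15^2=16  15^3=12
So 15^3 ≡ 12 (mod 19), giving e = 3.

3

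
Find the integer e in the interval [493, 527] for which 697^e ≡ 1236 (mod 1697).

513

Compute 697^493 mod 1697 = 590, then multiply by 697 repeatedly:
  697^493=590  697^494=556  697^495=616  697^496=11  697^497=879
  697^498=46  697^499=1516  697^500=1118  697^501=323  697^502=1127
  697^503=1505  697^504=239  697^505=277  697^506=1308  697^507=387
  697^508=1613  697^509=847  697^510=1500  697^511=148  697^512=1336
  697^513=1236
Found 1236 at exponent 513.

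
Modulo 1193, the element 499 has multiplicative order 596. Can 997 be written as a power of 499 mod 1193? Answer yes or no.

yes

997 ∈ ⟨499⟩ iff 997^596 ≡ 1 (mod 1193), since |⟨499⟩| = 596.
997^596 mod 1193 = 1.
Since 1 = 1, 997 lies in the subgroup.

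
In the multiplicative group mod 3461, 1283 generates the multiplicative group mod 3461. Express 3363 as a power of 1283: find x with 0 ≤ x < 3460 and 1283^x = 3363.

307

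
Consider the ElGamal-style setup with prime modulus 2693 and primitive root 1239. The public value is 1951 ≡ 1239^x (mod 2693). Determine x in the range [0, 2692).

2384

Baby-step giant-step with m = ceil(sqrt(2692)) = 52.
Baby table (1239^j mod 2693 for j=0..51):
  0:1  1:1239  2:111  3:186  4:1549  5:1795  6:2280  7:2656
  8:2631  9:1279  10:1197  11:1933  12:910  13:1816  14:1369  15:2294
  16:1151  17:1492  18:1190  19:1339  20:133  21:514  22:1298  23:501
  24:1349  25:1751  26:1624  27:465  28:2526  29:448  30:314  31:1254
  32:2538  33:1851  34:1646  35:793  36:2275  37:1847  38:2076  39:349
  40:1531  41:1037  42:282  43:2001  44:1679  45:1285  46:552  47:2599
  48:2026  49:338  50:1367  51:2509
Giant step factor: 1239^(-52) ≡ 2206 (mod 2693).
Scan 1951·2206^i mod 2693 for i = 0, 1, …:
  i=0: 1951   i=1: 492   i=2: 73   i=3: 2151
  i=4: 40   i=5: 2064   i=6: 2014   i=7: 2127
  i=8: 956   i=9: 317     …   i=44: 544
  i=45: 1679
Match at i=45, j=44: x = 45·52 + 44 = 2384.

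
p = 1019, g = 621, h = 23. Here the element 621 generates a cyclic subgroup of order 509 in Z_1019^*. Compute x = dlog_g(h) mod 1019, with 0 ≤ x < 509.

461

Baby-step giant-step with m = ceil(sqrt(509)) = 23.
Baby table (621^j mod 1019 for j=0..22):
  0:1  1:621  2:459  3:738  4:767  5:434  6:498  7:501
  8:326  9:684  10:860  11:104  12:387  13:862  14:327  15:286
  16:300  17:842  18:135  19:277  20:825  21:787  22:626
Giant step factor: 621^(-23) ≡ 611 (mod 1019).
Scan 23·611^i mod 1019 for i = 0, 1, …:
  i=0: 23   i=1: 806   i=2: 289   i=3: 292
  i=4: 87   i=5: 169   i=6: 340   i=7: 883
  i=8: 462   i=9: 19     …   i=19: 995
  i=20: 621
Match at i=20, j=1: x = 20·23 + 1 = 461.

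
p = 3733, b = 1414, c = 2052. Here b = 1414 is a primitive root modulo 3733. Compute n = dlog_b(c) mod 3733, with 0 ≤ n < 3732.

Baby-step giant-step with m = ceil(sqrt(3732)) = 62.
Baby table (1414^j mod 3733 for j=0..61):
  0:1  1:1414  2:2241  3:3190  4:1196  5:95  6:3675  7:114
  8:677  9:1630  10:1559  11:1956  12:3364  13:854  14:1797  15:2518
  16:2903  17:2275  18:2737  19:2730  20:298  21:3276  22:3344  23:2438
  24:1773  25:2179  26:1381  27:375  28:164  29:450  30:1690  31:540
  32:2028  33:648  34:1687  35:31  36:2771  37:2277  38:1832  39:3479
  40:2945  41:1935  42:3534  43:2322  44:2001  45:3533  46:908  47:3493
  48:343  49:3445  50:3398  51:401  52:3331  53:2721  54:2504  55:1772
  56:765  57:2873  58:918  59:2701  60:355  61:1748
Giant step factor: 1414^(-62) ≡ 2883 (mod 3733).
Scan 2052·2883^i mod 3733 for i = 0, 1, …:
  i=0: 2052   i=1: 2844   i=2: 1584   i=3: 1213
  i=4: 2991   i=5: 3556   i=6: 1130   i=7: 2614
  i=8: 2968   i=9: 708     …   i=38: 426
  i=39: 1
Match at i=39, j=0: n = 39·62 + 0 = 2418.

2418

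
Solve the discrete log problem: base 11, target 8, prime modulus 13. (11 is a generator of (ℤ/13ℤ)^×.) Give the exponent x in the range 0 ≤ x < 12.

9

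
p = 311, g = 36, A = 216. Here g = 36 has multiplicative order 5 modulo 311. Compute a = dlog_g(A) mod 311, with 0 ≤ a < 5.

4

Successive powers of 36 modulo 311:
  36^0=1  36^1=36  36^2=52  36^3=6  36^4=216
So 36^4 ≡ 216 (mod 311), giving a = 4.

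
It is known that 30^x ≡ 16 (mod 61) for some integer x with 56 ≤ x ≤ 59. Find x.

56

Compute 30^56 mod 61 = 16, then multiply by 30 repeatedly:
  30^56=16
Found 16 at exponent 56.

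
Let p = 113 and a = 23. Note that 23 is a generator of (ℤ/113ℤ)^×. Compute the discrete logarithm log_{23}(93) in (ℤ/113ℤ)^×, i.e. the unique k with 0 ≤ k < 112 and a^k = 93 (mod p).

75

Baby-step giant-step with m = ceil(sqrt(112)) = 11.
Baby table (23^j mod 113 for j=0..10):
  0:1  1:23  2:77  3:76  4:53  5:89  6:13  7:73
  8:97  9:84  10:11
Giant step factor: 23^(-11) ≡ 67 (mod 113).
Scan 93·67^i mod 113 for i = 0, 1, …:
  i=0: 93   i=1: 16   i=2: 55   i=3: 69
  i=4: 103   i=5: 8   i=6: 84
Match at i=6, j=9: k = 6·11 + 9 = 75.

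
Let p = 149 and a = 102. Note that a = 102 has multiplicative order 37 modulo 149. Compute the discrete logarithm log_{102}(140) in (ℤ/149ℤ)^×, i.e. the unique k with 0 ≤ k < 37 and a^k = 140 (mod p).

Successive powers of 102 modulo 149:
  102^0=1  102^1=102  102^2=123  102^3=30  102^4=80  102^5=114
  102^6=6  102^7=16  102^8=142  102^9=31  102^10=33  102^11=88
  102^12=36  102^13=96  102^14=107  102^15=37  102^16=49  102^17=81
  102^18=67  102^19=129  102^20=46  102^21=73  102^22=145  102^23=39
  102^24=104  102^25=29  102^26=127  102^27=140
So 102^27 ≡ 140 (mod 149), giving k = 27.

27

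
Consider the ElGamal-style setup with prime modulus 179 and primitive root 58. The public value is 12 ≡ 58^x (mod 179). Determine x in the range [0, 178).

152

Baby-step giant-step with m = ceil(sqrt(178)) = 14.
Baby table (58^j mod 179 for j=0..13):
  0:1  1:58  2:142  3:2  4:116  5:105  6:4  7:53
  8:31  9:8  10:106  11:62  12:16  13:33
Giant step factor: 58^(-14) ≡ 13 (mod 179).
Scan 12·13^i mod 179 for i = 0, 1, …:
  i=0: 12   i=1: 156   i=2: 59   i=3: 51
  i=4: 126   i=5: 27   i=6: 172   i=7: 88
  i=8: 70   i=9: 15   i=10: 16
Match at i=10, j=12: x = 10·14 + 12 = 152.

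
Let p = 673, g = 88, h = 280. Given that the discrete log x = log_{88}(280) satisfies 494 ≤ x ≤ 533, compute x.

Compute 88^494 mod 673 = 599, then multiply by 88 repeatedly:
  88^494=599  88^495=218  88^496=340  88^497=308  88^498=184
  88^499=40  88^500=155  88^501=180  88^502=361  88^503=137
  88^504=615  88^505=280
Found 280 at exponent 505.

505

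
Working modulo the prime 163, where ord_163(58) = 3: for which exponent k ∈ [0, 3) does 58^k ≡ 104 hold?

Successive powers of 58 modulo 163:
  58^0=1  58^1=58  58^2=104
So 58^2 ≡ 104 (mod 163), giving k = 2.

2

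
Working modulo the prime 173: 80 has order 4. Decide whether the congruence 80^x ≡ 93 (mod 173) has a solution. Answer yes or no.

yes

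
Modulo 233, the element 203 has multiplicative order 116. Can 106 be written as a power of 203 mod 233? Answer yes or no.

106 ∈ ⟨203⟩ iff 106^116 ≡ 1 (mod 233), since |⟨203⟩| = 116.
106^116 mod 233 = 232.
Since 232 ≠ 1, 106 does not lie in the subgroup.

no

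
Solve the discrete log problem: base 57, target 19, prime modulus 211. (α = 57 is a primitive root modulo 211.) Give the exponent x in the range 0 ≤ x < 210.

182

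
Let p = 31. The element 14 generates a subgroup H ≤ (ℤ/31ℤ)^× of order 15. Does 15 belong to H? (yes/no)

15 ∈ ⟨14⟩ iff 15^15 ≡ 1 (mod 31), since |⟨14⟩| = 15.
15^15 mod 31 = 30.
Since 30 ≠ 1, 15 does not lie in the subgroup.

no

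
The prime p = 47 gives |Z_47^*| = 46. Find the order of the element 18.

23

The order of 18 must divide p − 1 = 46 = 2 · 23.
Divisors: 1, 2, 23, 46.
Check each in increasing order: 18^1 ≡ 18;  18^2 ≡ 42;  18^23 ≡ 1.
Smallest exponent giving 1 is 23.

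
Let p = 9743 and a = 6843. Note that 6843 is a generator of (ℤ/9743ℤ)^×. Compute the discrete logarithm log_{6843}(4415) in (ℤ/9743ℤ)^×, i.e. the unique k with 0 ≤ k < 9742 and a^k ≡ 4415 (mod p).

2073

Baby-step giant-step with m = ceil(sqrt(9742)) = 99.
Baby table (6843^j mod 9743 for j=0..98):
  0:1  1:6843  2:1791  3:8862  4:2234  5:495  6:6464  7:9675
  8:2340  9:4871  10:1450  11:3976  12:5312  13:8626  14:4624  15:6511
  16:34  17:8573  18:2436  19:9018  20:7755  21:7087  22:5430  23:7431
  24:1616  25:9726  26:585  27:8525  28:5234  29:994  30:1328  31:7028
  32:1156  33:8935  34:4880  35:4579  36:609  37:7126  38:9246  39:9079
  40:6229  41:9165  42:404  43:7303  44:2582  45:4567  46:6180  47:5120
  48:332  49:1757  50:289  51:9541  52:1220  53:8452  54:2588  55:6653
  56:7183  57:9577  58:3993  59:4727  60:101  61:9133  62:5517  63:8449
  64:1545  65:1280  66:83  67:2875  68:2508  69:4821  70:305  71:2113
  72:647  73:4099  74:9103  75:4830  76:3434  77:8489  78:2461  79:4719
  80:3815  81:4548  82:2822  83:320  84:7328  85:8026  86:627  87:3641
  88:2512  89:2964  90:7469  91:8332  92:9583  93:6079  94:5730  95:4558
  96:3051  97:8487  98:8261
Giant step factor: 6843^(-99) ≡ 7695 (mod 9743).
Scan 4415·7695^i mod 9743 for i = 0, 1, …:
  i=0: 4415   i=1: 9327   i=2: 4327   i=3: 4434
  i=4: 9387   i=5: 8106   i=6: 984   i=7: 1569
  i=8: 1878   i=9: 2341     …   i=19: 4036
  i=20: 6079
Match at i=20, j=93: k = 20·99 + 93 = 2073.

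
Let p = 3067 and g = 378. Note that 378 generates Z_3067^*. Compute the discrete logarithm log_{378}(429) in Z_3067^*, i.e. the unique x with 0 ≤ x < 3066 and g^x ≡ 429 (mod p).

Baby-step giant-step with m = ceil(sqrt(3066)) = 56.
Baby table (378^j mod 3067 for j=0..55):
  0:1  1:378  2:1802  3:282  4:2318  5:2109  6:2849  7:405
  8:2807  9:2931  10:731  11:288  12:1519  13:653  14:1474  15:2045
  16:126  17:1623  18:94  19:1795  20:703  21:1972  22:135  23:1958
  24:977  25:1266  26:96  27:2551  28:1240  29:2536  30:1704  31:42
  32:541  33:2076  34:2643  35:2279  36:2702  37:45  38:1675  39:1348
  40:422  41:32  42:2895  43:2458  44:2890  45:568  46:14  47:2225
  48:692  49:881  50:1782  51:1923  52:15  53:2603  54:2494  55:1163
Giant step factor: 378^(-56) ≡ 671 (mod 3067).
Scan 429·671^i mod 3067 for i = 0, 1, …:
  i=0: 429   i=1: 2628   i=2: 2930   i=3: 83
  i=4: 487   i=5: 1675
Match at i=5, j=38: x = 5·56 + 38 = 318.

318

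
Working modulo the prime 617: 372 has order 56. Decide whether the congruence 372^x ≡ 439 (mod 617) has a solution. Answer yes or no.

yes

439 ∈ ⟨372⟩ iff 439^56 ≡ 1 (mod 617), since |⟨372⟩| = 56.
439^56 mod 617 = 1.
Since 1 = 1, 439 lies in the subgroup.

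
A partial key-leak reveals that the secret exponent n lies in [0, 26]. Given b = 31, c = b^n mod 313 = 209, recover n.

Compute 31^0 mod 313 = 1, then multiply by 31 repeatedly:
  31^0=1  31^1=31  31^2=22  31^3=56  31^4=171
  31^5=293  31^6=6  31^7=186  31^8=132  31^9=23
  31^10=87  31^11=193  31^12=36  31^13=177  31^14=166
  31^15=138  31^16=209
Found 209 at exponent 16.

16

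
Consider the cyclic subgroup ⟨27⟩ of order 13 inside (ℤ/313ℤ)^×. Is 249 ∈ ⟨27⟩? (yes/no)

yes

⟨27⟩ has order 13; its elements mod 313 are {1, 27, 44, 48, 58, 103, 113, 150, 234, 249, 277, 280, 294}.
249 is in this set.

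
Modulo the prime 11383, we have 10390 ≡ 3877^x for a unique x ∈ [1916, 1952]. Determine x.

Compute 3877^1916 mod 11383 = 7907, then multiply by 3877 repeatedly:
  3877^1916=7907  3877^1917=1020  3877^1918=4639  3877^1919=263  3877^1920=6564
  3877^1921=7623  3877^1922=4103  3877^1923=5280  3877^1924=3926  3877^1925=2031
  3877^1926=8534  3877^1927=7320  3877^1928=1821  3877^1929=2557  3877^1930=10279
  3877^1931=11183  3877^1932=10027  3877^1933=1734  3877^1934=6748  3877^1935=3862
  3877^1936=4329  3877^1937=4991  3877^1938=10390
Found 10390 at exponent 1938.

1938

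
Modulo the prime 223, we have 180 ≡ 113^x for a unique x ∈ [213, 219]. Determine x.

Compute 113^213 mod 223 = 209, then multiply by 113 repeatedly:
  113^213=209  113^214=202  113^215=80  113^216=120  113^217=180
Found 180 at exponent 217.

217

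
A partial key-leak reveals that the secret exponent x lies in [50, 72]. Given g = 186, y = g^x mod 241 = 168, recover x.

Compute 186^50 mod 241 = 32, then multiply by 186 repeatedly:
  186^50=32  186^51=168
Found 168 at exponent 51.

51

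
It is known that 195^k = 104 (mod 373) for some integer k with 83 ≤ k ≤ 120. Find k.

93

Compute 195^83 mod 373 = 312, then multiply by 195 repeatedly:
  195^83=312  195^84=41  195^85=162  195^86=258  195^87=328
  195^88=177  195^89=199  195^90=13  195^91=297  195^92=100
  195^93=104
Found 104 at exponent 93.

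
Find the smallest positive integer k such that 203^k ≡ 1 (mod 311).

310

The order of 203 must divide p − 1 = 310 = 2 · 5 · 31.
Divisors: 1, 2, 5, 10, 31, 62, 155, 310.
Check each in increasing order: 203^1 ≡ 203;  203^2 ≡ 157;  203^5 ≡ 68;  203^10 ≡ 270;  203^31 ≡ 305;  203^62 ≡ 36;  203^155 ≡ 310;  203^310 ≡ 1.
Smallest exponent giving 1 is 310.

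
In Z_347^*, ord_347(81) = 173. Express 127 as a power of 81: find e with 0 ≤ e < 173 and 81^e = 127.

82

Baby-step giant-step with m = ceil(sqrt(173)) = 14.
Baby table (81^j mod 347 for j=0..13):
  0:1  1:81  2:315  3:184  4:330  5:11  6:197  7:342
  8:289  9:160  10:121  11:85  12:292  13:56
Giant step factor: 81^(-14) ≡ 236 (mod 347).
Scan 127·236^i mod 347 for i = 0, 1, …:
  i=0: 127   i=1: 130   i=2: 144   i=3: 325
  i=4: 13   i=5: 292
Match at i=5, j=12: e = 5·14 + 12 = 82.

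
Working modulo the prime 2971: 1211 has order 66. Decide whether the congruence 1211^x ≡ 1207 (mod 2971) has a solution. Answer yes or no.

yes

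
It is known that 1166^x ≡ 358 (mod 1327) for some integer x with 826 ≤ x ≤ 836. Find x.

829

Compute 1166^826 mod 1327 = 1092, then multiply by 1166 repeatedly:
  1166^826=1092  1166^827=679  1166^828=822  1166^829=358
Found 358 at exponent 829.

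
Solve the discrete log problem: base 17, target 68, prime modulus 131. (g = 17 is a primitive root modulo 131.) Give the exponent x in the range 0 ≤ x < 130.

Baby-step giant-step with m = ceil(sqrt(130)) = 12.
Baby table (17^j mod 131 for j=0..11):
  0:1  1:17  2:27  3:66  4:74  5:79  6:33  7:37
  8:105  9:82  10:84  11:118
Giant step factor: 17^(-12) ≡ 16 (mod 131).
Scan 68·16^i mod 131 for i = 0, 1, …:
  i=0: 68   i=1: 40   i=2: 116   i=3: 22
  i=4: 90   i=5: 130   i=6: 115   i=7: 6
  i=8: 96   i=9: 95   i=10: 79
Match at i=10, j=5: x = 10·12 + 5 = 125.

125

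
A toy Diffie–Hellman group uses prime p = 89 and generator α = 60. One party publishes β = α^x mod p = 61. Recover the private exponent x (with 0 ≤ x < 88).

Baby-step giant-step with m = ceil(sqrt(88)) = 10.
Baby table (60^j mod 89 for j=0..9):
  0:1  1:60  2:40  3:86  4:87  5:58  6:9  7:6
  8:4  9:62
Giant step factor: 60^(-10) ≡ 84 (mod 89).
Scan 61·84^i mod 89 for i = 0, 1, …:
  i=0: 61   i=1: 51   i=2: 12   i=3: 29
  i=4: 33   i=5: 13   i=6: 24   i=7: 58
Match at i=7, j=5: x = 7·10 + 5 = 75.

75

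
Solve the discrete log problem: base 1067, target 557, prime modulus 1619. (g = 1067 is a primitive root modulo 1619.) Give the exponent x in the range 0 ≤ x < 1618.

Baby-step giant-step with m = ceil(sqrt(1618)) = 41.
Baby table (1067^j mod 1619 for j=0..40):
  0:1  1:1067  2:332  3:1302  4:132  5:1610  6:111  7:250
  8:1234  9:431  10:81  11:620  12:988  13:227  14:978  15:890
  16:896  17:822  18:1195  19:912  20:85  21:31  22:697  23:578
  24:1506  25:854  26:1340  27:203  28:1274  29:1017  30:409  31:892
  32:1411  33:1486  34:561  35:1176  36:67  37:253  38:1197  39:1427
  40:749
Giant step factor: 1067^(-41) ≡ 1423 (mod 1619).
Scan 557·1423^i mod 1619 for i = 0, 1, …:
  i=0: 557   i=1: 920   i=2: 1008   i=3: 1569
  i=4: 86   i=5: 953   i=6: 1016   i=7: 1
Match at i=7, j=0: x = 7·41 + 0 = 287.

287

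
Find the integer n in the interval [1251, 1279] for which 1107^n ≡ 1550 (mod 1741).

Compute 1107^1251 mod 1741 = 908, then multiply by 1107 repeatedly:
  1107^1251=908  1107^1252=599  1107^1253=1513  1107^1254=49  1107^1255=272
  1107^1256=1652  1107^1257=714  1107^1258=1725  1107^1259=1439  1107^1260=1699
  1107^1261=513  1107^1262=325  1107^1263=1129  1107^1264=1506  1107^1265=1005
  1107^1266=36  1107^1267=1550
Found 1550 at exponent 1267.

1267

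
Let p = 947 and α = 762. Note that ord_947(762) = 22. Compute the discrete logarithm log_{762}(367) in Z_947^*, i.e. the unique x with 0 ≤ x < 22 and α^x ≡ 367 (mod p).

Successive powers of 762 modulo 947:
  762^0=1  762^1=762  762^2=133  762^3=17  762^4=643  762^5=367
So 762^5 ≡ 367 (mod 947), giving x = 5.

5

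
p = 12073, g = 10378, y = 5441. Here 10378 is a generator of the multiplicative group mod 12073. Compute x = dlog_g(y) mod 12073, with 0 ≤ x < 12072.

1436

Baby-step giant-step with m = ceil(sqrt(12072)) = 110.
Baby table (10378^j mod 12073 for j=0..109):
  0:1  1:10378  2:11724  3:12051  4:1071  5:7678  6:484  7:584
  8:106  9:1425  10:11298  11:9741  12:4869  13:4977  14:3012  15:1539
  16:11236  17:6174  18:2361  19:6341  20:9048  21:8423  22:5374  23:6185
  24:7862  25:2502  26:8806  27:8131  28:5321  29:11509  30:2213  31:3668
  32:335  33:11679  34:3815  35:4703  36:8668  37:581  38:5191  39:2472
  40:11364  41:6528  42:5981  43:3525  44:1260  45:1221  46:6961  47:8499
  48:9357  49:3807  50:6190  51:11460  52:757  53:8696  54:1413  55:7492
  56:1856  57:5133  58:4198  59:7460  60:7804  61:4228  62:4902  63:9407
  64:3568  65:813  66:10360  67:6015  68:6260  69:1467  70:473  71:7156
  72:3945  73:1667  74:11590  75:9794  76:11618  77:10626  78:1846  79:10010
  80:7688  81:7680  82:9167  83:11959  84:62  85:3567  86:2508  87:10709
  88:6037  89:5189  90:5862  91:12062  92:6572  93:3839  94:242  95:292
  96:53  97:6749  98:5649  99:10907  100:8471  101:8525  102:1506  103:6806
  104:5618  105:3087  106:7217  107:9207  108:4524  109:10248
Giant step factor: 10378^(-110) ≡ 5221 (mod 12073).
Scan 5441·5221^i mod 12073 for i = 0, 1, …:
  i=0: 5441   i=1: 11765   i=2: 9714   i=3: 10194
  i=4: 5090   i=5: 2217   i=6: 9023   i=7: 237
  i=8: 5931   i=9: 10579   i=10: 11057   i=11: 7584
  i=12: 8697   i=13: 484
Match at i=13, j=6: x = 13·110 + 6 = 1436.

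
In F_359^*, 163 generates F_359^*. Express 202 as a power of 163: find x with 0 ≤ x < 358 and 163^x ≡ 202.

Baby-step giant-step with m = ceil(sqrt(358)) = 19.
Baby table (163^j mod 359 for j=0..18):
  0:1  1:163  2:3  3:130  4:9  5:31  6:27  7:93
  8:81  9:279  10:243  11:119  12:11  13:357  14:33  15:353
  16:99  17:341  18:297
Giant step factor: 163^(-19) ≡ 113 (mod 359).
Scan 202·113^i mod 359 for i = 0, 1, …:
  i=0: 202   i=1: 209   i=2: 282   i=3: 274
  i=4: 88   i=5: 251   i=6: 2   i=7: 226
  i=8: 49   i=9: 152     …   i=15: 197
  i=16: 3
Match at i=16, j=2: x = 16·19 + 2 = 306.

306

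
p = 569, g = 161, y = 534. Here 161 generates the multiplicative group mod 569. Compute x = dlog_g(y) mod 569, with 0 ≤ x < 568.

Baby-step giant-step with m = ceil(sqrt(568)) = 24.
Baby table (161^j mod 569 for j=0..23):
  0:1  1:161  2:316  3:235  4:281  5:290  6:32  7:31
  8:439  9:123  10:457  11:176  12:455  13:423  14:392  15:522
  16:399  17:511  18:335  19:449  20:26  21:203  22:250  23:420
Giant step factor: 161^(-24) ≡ 25 (mod 569).
Scan 534·25^i mod 569 for i = 0, 1, …:
  i=0: 534   i=1: 263   i=2: 316
Match at i=2, j=2: x = 2·24 + 2 = 50.

50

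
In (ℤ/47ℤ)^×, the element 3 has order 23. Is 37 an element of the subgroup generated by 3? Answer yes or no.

yes

⟨3⟩ has order 23; its elements mod 47 are {1, 2, 3, 4, 6, 7, 8, 9, 12, 14, 16, 17, 18, 21, 24, 25, 27, 28, 32, 34, 36, 37, 42}.
37 is in this set.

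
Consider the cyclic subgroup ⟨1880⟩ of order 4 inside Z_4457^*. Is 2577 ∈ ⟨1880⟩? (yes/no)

yes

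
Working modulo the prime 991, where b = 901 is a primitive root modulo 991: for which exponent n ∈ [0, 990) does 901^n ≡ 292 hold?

567

Baby-step giant-step with m = ceil(sqrt(990)) = 32.
Baby table (901^j mod 991 for j=0..31):
  0:1  1:901  2:172  3:376  4:845  5:257  6:654  7:600
  8:505  9:136  10:643  11:599  12:595  13:955  14:267  15:745
  16:338  17:301  18:658  19:240  20:202  21:649  22:59  23:636
  24:238  25:382  26:305  27:298  28:928  29:715  30:65  31:96
Giant step factor: 901^(-32) ≡ 444 (mod 991).
Scan 292·444^i mod 991 for i = 0, 1, …:
  i=0: 292   i=1: 818   i=2: 486   i=3: 737
  i=4: 198   i=5: 704   i=6: 411   i=7: 140
  i=8: 718   i=9: 681     …   i=16: 55
  i=17: 636
Match at i=17, j=23: n = 17·32 + 23 = 567.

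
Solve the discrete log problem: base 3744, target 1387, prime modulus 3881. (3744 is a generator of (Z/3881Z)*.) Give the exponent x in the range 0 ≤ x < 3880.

Baby-step giant-step with m = ceil(sqrt(3880)) = 63.
Baby table (3744^j mod 3881 for j=0..62):
  0:1  1:3744  2:3245  3:1750  4:872  5:847  6:391  7:767
  8:3589  9:1194  10:3305  11:1292  12:1522  13:1060  14:2258  15:1134
  16:3763  17:642  18:1309  19:3074  20:1891  21:960  22:434  23:2638
  24:3408  25:2705  26:1991  27:2784  28:2811  29:2993  30:1345  31:2023
  32:2281  33:1864  34:778  35:2082  36:1960  37:3150  38:3122  39:3077
  40:1480  41:2933  42:1803  43:1373  44:2068  45:3878  46:411  47:1908
  48:2512  49:1265  50:1340  51:2708  52:1580  53:876  54:299  55:1728
  56:5  57:3196  58:701  59:988  60:479  61:354  62:1955
Giant step factor: 3744^(-63) ≡ 1603 (mod 3881).
Scan 1387·1603^i mod 3881 for i = 0, 1, …:
  i=0: 1387   i=1: 3429   i=2: 1191   i=3: 3602
  i=4: 2959   i=5: 695   i=6: 238   i=7: 1176
  i=8: 2843   i=9: 1035     …   i=37: 3727
  i=38: 1522
Match at i=38, j=12: x = 38·63 + 12 = 2406.

2406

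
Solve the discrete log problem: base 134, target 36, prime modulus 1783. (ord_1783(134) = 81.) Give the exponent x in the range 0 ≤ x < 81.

44

Baby-step giant-step with m = ceil(sqrt(81)) = 9.
Baby table (134^j mod 1783 for j=0..8):
  0:1  1:134  2:126  3:837  4:1612  5:265  6:1633  7:1296
  8:713
Giant step factor: 134^(-9) ≡ 306 (mod 1783).
Scan 36·306^i mod 1783 for i = 0, 1, …:
  i=0: 36   i=1: 318   i=2: 1026   i=3: 148
  i=4: 713
Match at i=4, j=8: x = 4·9 + 8 = 44.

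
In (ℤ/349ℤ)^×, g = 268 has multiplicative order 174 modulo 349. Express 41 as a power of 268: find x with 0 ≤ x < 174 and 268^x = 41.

36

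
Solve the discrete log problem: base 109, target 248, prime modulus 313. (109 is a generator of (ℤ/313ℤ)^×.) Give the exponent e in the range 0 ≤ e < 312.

197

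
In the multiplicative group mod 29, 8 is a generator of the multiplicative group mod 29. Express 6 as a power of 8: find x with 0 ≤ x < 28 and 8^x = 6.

2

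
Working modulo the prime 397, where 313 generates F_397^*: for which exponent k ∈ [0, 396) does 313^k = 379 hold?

Baby-step giant-step with m = ceil(sqrt(396)) = 20.
Baby table (313^j mod 397 for j=0..19):
  0:1  1:313  2:307  3:17  4:160  5:58  6:289  7:338
  8:192  9:149  10:188  11:88  12:151  13:20  14:305  15:185
  16:340  17:24  18:366  19:222
Giant step factor: 313^(-20) ≡ 361 (mod 397).
Scan 379·361^i mod 397 for i = 0, 1, …:
  i=0: 379   i=1: 251   i=2: 95   i=3: 153
  i=4: 50   i=5: 185
Match at i=5, j=15: k = 5·20 + 15 = 115.

115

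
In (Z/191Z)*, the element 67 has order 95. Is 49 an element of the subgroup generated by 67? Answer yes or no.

yes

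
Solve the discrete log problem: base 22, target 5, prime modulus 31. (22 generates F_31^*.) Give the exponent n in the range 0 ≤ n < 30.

Successive powers of 22 modulo 31:
  22^0=1  22^1=22  22^2=19  22^3=15  22^4=20  22^5=6
  22^6=8  22^7=21  22^8=28  22^9=27  22^10=5
So 22^10 ≡ 5 (mod 31), giving n = 10.

10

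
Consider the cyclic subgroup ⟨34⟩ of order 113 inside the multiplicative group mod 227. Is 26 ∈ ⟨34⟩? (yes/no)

26 ∈ ⟨34⟩ iff 26^113 ≡ 1 (mod 227), since |⟨34⟩| = 113.
26^113 mod 227 = 1.
Since 1 = 1, 26 lies in the subgroup.

yes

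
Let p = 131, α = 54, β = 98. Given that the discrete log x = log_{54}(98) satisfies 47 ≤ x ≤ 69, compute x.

Compute 54^47 mod 131 = 88, then multiply by 54 repeatedly:
  54^47=88  54^48=36  54^49=110  54^50=45  54^51=72
  54^52=89  54^53=90  54^54=13  54^55=47  54^56=49
  54^57=26  54^58=94  54^59=98
Found 98 at exponent 59.

59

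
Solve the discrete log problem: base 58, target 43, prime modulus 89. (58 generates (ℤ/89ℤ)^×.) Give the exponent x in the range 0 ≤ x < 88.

Baby-step giant-step with m = ceil(sqrt(88)) = 10.
Baby table (58^j mod 89 for j=0..9):
  0:1  1:58  2:71  3:24  4:57  5:13  6:42  7:33
  8:45  9:29
Giant step factor: 58^(-10) ≡ 79 (mod 89).
Scan 43·79^i mod 89 for i = 0, 1, …:
  i=0: 43   i=1: 15   i=2: 28   i=3: 76
  i=4: 41   i=5: 35   i=6: 6   i=7: 29
Match at i=7, j=9: x = 7·10 + 9 = 79.

79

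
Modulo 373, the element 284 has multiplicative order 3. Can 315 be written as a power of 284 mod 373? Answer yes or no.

⟨284⟩ has order 3; its elements mod 373 are {1, 88, 284}.
315 is not in this set.

no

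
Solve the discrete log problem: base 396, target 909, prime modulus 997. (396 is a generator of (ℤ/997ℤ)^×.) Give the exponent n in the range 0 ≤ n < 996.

610

Baby-step giant-step with m = ceil(sqrt(996)) = 32.
Baby table (396^j mod 997 for j=0..31):
  0:1  1:396  2:287  3:991  4:615  5:272  6:36  7:298
  8:362  9:781  10:206  11:819  12:299  13:758  14:71  15:200
  16:437  17:571  18:794  19:369  20:562  21:221  22:777  23:616
  24:668  25:323  26:292  27:977  28:56  29:242  30:120  31:661
Giant step factor: 396^(-32) ≡ 149 (mod 997).
Scan 909·149^i mod 997 for i = 0, 1, …:
  i=0: 909   i=1: 846   i=2: 432   i=3: 560
  i=4: 689   i=5: 967   i=6: 515   i=7: 963
  i=8: 916   i=9: 892     …   i=18: 22
  i=19: 287
Match at i=19, j=2: n = 19·32 + 2 = 610.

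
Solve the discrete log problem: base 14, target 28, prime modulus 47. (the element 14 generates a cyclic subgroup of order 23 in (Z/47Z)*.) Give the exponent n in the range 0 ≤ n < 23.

Successive powers of 14 modulo 47:
  14^0=1  14^1=14  14^2=8  14^3=18  14^4=17  14^5=3
  14^6=42  14^7=24  14^8=7  14^9=4  14^10=9  14^11=32
  14^12=25  14^13=21  14^14=12  14^15=27  14^16=2  14^17=28
So 14^17 ≡ 28 (mod 47), giving n = 17.

17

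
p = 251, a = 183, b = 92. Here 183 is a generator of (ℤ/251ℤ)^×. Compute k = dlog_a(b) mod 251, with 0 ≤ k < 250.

176

Baby-step giant-step with m = ceil(sqrt(250)) = 16.
Baby table (183^j mod 251 for j=0..15):
  0:1  1:183  2:106  3:71  4:192  5:247  6:21  7:78
  8:218  9:236  10:16  11:167  12:190  13:132  14:60  15:187
Giant step factor: 183^(-16) ≡ 189 (mod 251).
Scan 92·189^i mod 251 for i = 0, 1, …:
  i=0: 92   i=1: 69   i=2: 240   i=3: 180
  i=4: 135   i=5: 164   i=6: 123   i=7: 155
  i=8: 179   i=9: 197   i=10: 85   i=11: 1
Match at i=11, j=0: k = 11·16 + 0 = 176.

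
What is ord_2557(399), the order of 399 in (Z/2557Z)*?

The order of 399 must divide p − 1 = 2556 = 2^2 · 3^2 · 71.
Divisors: 1, 2, 3, 4, 6, 9, 12, 18, 36, 71, 142, 213, 284, 426, 639, 852, 1278, 2556.
Check each in increasing order: 399^1 ≡ 399;  399^2 ≡ 667;  399^3 ≡ 205;  399^4 ≡ 2528;  399^6 ≡ 1113;  399^9 ≡ 592;  399^12 ≡ 1181;  399^18 ≡ 155;  399^36 ≡ 1012;  399^71 ≡ 1080;  399^142 ≡ 408;  399^213 ≡ 836;  399^284 ≡ 259;  399^426 ≡ 835;  399^639 ≡ 2556;  399^852 ≡ 1721;  399^1278 ≡ 1.
Smallest exponent giving 1 is 1278.

1278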